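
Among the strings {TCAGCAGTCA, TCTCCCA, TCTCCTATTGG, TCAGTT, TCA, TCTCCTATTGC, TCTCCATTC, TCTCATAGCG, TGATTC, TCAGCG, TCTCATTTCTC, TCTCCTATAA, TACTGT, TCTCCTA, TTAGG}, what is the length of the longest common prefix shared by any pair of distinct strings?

Equivalently: take the maximum, over all pairs, of their longest common prefix length.
"TCTCCTATTGC" and "TCTCCTATTGG" agree on "TCTCCTATTG" (10 characters) before diverging; nothing deeper is shared.
Longest shared-prefix length: 10

10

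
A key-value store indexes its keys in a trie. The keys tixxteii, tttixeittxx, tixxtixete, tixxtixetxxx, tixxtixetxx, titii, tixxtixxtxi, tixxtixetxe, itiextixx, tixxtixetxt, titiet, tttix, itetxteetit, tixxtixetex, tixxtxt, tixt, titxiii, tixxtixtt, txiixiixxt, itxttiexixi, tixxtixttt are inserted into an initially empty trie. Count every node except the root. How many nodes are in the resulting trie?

For each word, the new-node count is its length minus the longest prefix already in the trie:
  "tixxteii" → 8 new (t, i, x, x, t, e, i, i)
  "tttixeittxx" → prefix "t" already present; 10 new (t, t, i, x, e, i, t, t, x, x)
  "tixxtixete" → prefix "tixxt" already present; 5 new (i, x, e, t, e)
  "tixxtixetxxx" → prefix "tixxtixet" already present; 3 new (x, x, x)
  "tixxtixetxx" → prefix "tixxtixetxx" already present; 0 new (none)
  "titii" → prefix "ti" already present; 3 new (t, i, i)
  "tixxtixxtxi" → prefix "tixxtix" already present; 4 new (x, t, x, i)
  "tixxtixetxe" → prefix "tixxtixetx" already present; 1 new (e)
  "itiextixx" → 9 new (i, t, i, e, x, t, i, x, x)
  "tixxtixetxt" → prefix "tixxtixetx" already present; 1 new (t)
  "titiet" → prefix "titi" already present; 2 new (e, t)
  "tttix" → prefix "tttix" already present; 0 new (none)
  "itetxteetit" → prefix "it" already present; 9 new (e, t, x, t, e, e, t, i, t)
  "tixxtixetex" → prefix "tixxtixete" already present; 1 new (x)
  "tixxtxt" → prefix "tixxt" already present; 2 new (x, t)
  "tixt" → prefix "tix" already present; 1 new (t)
  "titxiii" → prefix "tit" already present; 4 new (x, i, i, i)
  "tixxtixtt" → prefix "tixxtix" already present; 2 new (t, t)
  "txiixiixxt" → prefix "t" already present; 9 new (x, i, i, x, i, i, x, x, t)
  "itxttiexixi" → prefix "it" already present; 9 new (x, t, t, i, e, x, i, x, i)
  "tixxtixttt" → prefix "tixxtixtt" already present; 1 new (t)
Total nodes = 8 + 10 + 5 + 3 + 0 + 3 + 4 + 1 + 9 + 1 + 2 + 0 + 9 + 1 + 2 + 1 + 4 + 2 + 9 + 9 + 1 = 84

84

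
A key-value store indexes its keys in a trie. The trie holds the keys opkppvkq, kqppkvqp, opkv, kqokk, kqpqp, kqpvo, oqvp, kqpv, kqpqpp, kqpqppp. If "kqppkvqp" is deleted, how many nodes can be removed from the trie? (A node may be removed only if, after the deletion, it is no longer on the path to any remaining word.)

A node on "kqppkvqp"'s path can go only if nothing else ends at it or branches off below it.
The suffix "pkvqp" (5 nodes) is used only by "kqppkvqp"; the node for "kqp" still has the child "q", so pruning stops there.
Nodes removed: 5

5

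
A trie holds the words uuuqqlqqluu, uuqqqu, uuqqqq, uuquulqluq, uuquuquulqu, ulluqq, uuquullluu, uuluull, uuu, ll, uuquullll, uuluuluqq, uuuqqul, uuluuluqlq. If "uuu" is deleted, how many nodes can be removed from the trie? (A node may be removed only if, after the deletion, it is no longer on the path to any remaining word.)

Walk "uuu" from the leaf back toward the root, removing each node that no remaining word uses.
Every node on "uuu" is still needed (e.g. by "uuuqqlqqluu"), so nothing is freed.
Nodes removed: 0

0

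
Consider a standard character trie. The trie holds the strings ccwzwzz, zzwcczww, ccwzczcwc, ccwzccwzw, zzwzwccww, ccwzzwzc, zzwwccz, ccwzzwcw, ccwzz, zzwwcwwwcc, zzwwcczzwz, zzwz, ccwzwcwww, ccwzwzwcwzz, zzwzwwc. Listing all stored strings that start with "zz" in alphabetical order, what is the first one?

DFS of the "zz" subtree visits, in order: "zzwcczww", "zzwwccz", "zzwwcczzwz", "zzwwcwwwcc", "zzwz", "zzwzwccww", "zzwzwwc"
Position 1: zzwcczww

zzwcczww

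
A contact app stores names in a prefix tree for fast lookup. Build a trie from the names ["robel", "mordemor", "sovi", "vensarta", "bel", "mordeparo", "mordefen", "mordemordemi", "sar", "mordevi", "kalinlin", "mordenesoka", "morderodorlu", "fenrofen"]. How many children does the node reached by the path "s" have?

Walk "s" from the root, arriving at one node.
Distinct next characters after "s": a, o.
That node has 2 child edges.

2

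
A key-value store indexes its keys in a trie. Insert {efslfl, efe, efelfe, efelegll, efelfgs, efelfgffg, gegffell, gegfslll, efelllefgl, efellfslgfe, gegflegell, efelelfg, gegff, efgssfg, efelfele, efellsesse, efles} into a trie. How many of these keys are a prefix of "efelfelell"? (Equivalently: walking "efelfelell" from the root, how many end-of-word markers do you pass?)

3

Walk "efelfelell" from the root; an end-of-word marker is hit whenever a stored word is a prefix of "efelfelell".
Prefixes of the query that are stored words: "efe", "efelfe", "efelfele"
Count: 3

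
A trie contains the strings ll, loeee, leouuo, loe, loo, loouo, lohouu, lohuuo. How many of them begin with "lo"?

6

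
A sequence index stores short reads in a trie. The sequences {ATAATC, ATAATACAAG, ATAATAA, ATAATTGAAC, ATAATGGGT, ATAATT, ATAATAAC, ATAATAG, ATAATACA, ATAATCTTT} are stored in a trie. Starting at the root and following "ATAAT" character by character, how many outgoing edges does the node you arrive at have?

4

Follow the path "ATAAT" to its node, then look at its outgoing edges.
Distinct next characters after "ATAAT": A, C, G, T.
That node has 4 child edges.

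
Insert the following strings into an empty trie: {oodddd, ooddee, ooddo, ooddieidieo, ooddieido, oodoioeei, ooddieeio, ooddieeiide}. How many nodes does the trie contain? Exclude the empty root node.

Trace insertions, counting only characters that open a new branch:
  "oodddd" → 6 new (o, o, d, d, d, d)
  "ooddee" → prefix "oodd" already present; 2 new (e, e)
  "ooddo" → prefix "oodd" already present; 1 new (o)
  "ooddieidieo" → prefix "oodd" already present; 7 new (i, e, i, d, i, e, o)
  "ooddieido" → prefix "ooddieid" already present; 1 new (o)
  "oodoioeei" → prefix "ood" already present; 6 new (o, i, o, e, e, i)
  "ooddieeio" → prefix "ooddie" already present; 3 new (e, i, o)
  "ooddieeiide" → prefix "ooddieei" already present; 3 new (i, d, e)
Total nodes = 6 + 2 + 1 + 7 + 1 + 6 + 3 + 3 = 29

29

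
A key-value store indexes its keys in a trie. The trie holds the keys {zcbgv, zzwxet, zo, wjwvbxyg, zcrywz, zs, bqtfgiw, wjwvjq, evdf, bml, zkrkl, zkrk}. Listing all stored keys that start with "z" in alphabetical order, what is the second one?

zcrywz

DFS of the "z" subtree visits, in order: "zcbgv", "zcrywz", "zkrk", "zkrkl", "zo", "zs", "zzwxet"
The 2nd is zcrywz.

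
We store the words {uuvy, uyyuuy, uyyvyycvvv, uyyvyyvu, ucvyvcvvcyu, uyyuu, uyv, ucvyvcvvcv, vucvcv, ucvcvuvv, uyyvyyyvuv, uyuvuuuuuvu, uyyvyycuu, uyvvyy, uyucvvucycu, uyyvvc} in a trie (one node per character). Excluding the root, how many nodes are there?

69

Trace insertions, counting only characters that open a new branch:
  "uuvy" → 4 new (u, u, v, y)
  "uyyuuy" → prefix "u" already present; 5 new (y, y, u, u, y)
  "uyyvyycvvv" → prefix "uyy" already present; 7 new (v, y, y, c, v, v, v)
  "uyyvyyvu" → prefix "uyyvyy" already present; 2 new (v, u)
  "ucvyvcvvcyu" → prefix "u" already present; 10 new (c, v, y, v, c, v, v, c, y, u)
  "uyyuu" → prefix "uyyuu" already present; 0 new (none)
  "uyv" → prefix "uy" already present; 1 new (v)
  "ucvyvcvvcv" → prefix "ucvyvcvvc" already present; 1 new (v)
  "vucvcv" → 6 new (v, u, c, v, c, v)
  "ucvcvuvv" → prefix "ucv" already present; 5 new (c, v, u, v, v)
  "uyyvyyyvuv" → prefix "uyyvyy" already present; 4 new (y, v, u, v)
  "uyuvuuuuuvu" → prefix "uy" already present; 9 new (u, v, u, u, u, u, u, v, u)
  "uyyvyycuu" → prefix "uyyvyyc" already present; 2 new (u, u)
  "uyvvyy" → prefix "uyv" already present; 3 new (v, y, y)
  "uyucvvucycu" → prefix "uyu" already present; 8 new (c, v, v, u, c, y, c, u)
  "uyyvvc" → prefix "uyyv" already present; 2 new (v, c)
Total nodes = 4 + 5 + 7 + 2 + 10 + 0 + 1 + 1 + 6 + 5 + 4 + 9 + 2 + 3 + 8 + 2 = 69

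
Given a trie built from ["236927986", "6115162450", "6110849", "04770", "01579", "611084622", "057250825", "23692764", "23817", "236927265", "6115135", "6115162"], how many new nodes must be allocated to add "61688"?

3

"61" is already a path in the trie; the remaining "688" must be added.
New nodes needed: |"61688"| − 2 = 5 − 2 = 3.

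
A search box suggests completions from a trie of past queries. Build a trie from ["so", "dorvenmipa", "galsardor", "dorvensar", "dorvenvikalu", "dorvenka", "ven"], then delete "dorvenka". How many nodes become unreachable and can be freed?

Walk "dorvenka" from the leaf back toward the root, removing each node that no remaining word uses.
The suffix "ka" (2 nodes) is used only by "dorvenka"; the node for "dorven" still has the child "m", so pruning stops there.
Nodes removed: 2

2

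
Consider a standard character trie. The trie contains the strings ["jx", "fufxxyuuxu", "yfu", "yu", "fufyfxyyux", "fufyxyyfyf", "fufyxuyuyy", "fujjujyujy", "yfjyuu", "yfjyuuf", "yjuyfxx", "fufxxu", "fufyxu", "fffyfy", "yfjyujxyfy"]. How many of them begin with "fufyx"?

Traverse to the node for "fufyx", then collect every word in that subtree.
Words under "fufyx": fufyxu, fufyxuyuyy, fufyxyyfyf
Count: 3

3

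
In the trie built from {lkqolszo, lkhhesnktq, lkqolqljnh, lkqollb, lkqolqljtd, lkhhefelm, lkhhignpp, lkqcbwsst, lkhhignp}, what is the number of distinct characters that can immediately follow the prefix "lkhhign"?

1

The children of the "lkhhign" node are the distinct next characters among strings starting with "lkhhign".
Distinct next characters after "lkhhign": p.
That node has 1 child edge.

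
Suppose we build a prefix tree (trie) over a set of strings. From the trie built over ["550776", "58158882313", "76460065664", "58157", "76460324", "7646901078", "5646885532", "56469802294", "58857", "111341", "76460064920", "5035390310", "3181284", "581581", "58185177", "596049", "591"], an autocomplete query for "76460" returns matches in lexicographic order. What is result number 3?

76460324

DFS of the "76460" subtree visits, in order: "76460064920", "76460065664", "76460324"
Position 3: 76460324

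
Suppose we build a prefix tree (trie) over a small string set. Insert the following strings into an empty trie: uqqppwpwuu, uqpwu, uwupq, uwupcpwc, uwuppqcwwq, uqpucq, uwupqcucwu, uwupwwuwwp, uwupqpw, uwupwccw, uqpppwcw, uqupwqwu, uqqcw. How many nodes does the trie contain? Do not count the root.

59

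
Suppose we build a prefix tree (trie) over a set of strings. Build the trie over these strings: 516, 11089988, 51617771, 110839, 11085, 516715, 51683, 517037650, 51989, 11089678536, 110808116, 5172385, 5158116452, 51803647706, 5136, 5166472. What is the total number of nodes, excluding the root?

72

Trace insertions, counting only characters that open a new branch:
  "516" → 3 new (5, 1, 6)
  "11089988" → 8 new (1, 1, 0, 8, 9, 9, 8, 8)
  "51617771" → prefix "516" already present; 5 new (1, 7, 7, 7, 1)
  "110839" → prefix "1108" already present; 2 new (3, 9)
  "11085" → prefix "1108" already present; 1 new (5)
  "516715" → prefix "516" already present; 3 new (7, 1, 5)
  "51683" → prefix "516" already present; 2 new (8, 3)
  "517037650" → prefix "51" already present; 7 new (7, 0, 3, 7, 6, 5, 0)
  "51989" → prefix "51" already present; 3 new (9, 8, 9)
  "11089678536" → prefix "11089" already present; 6 new (6, 7, 8, 5, 3, 6)
  "110808116" → prefix "1108" already present; 5 new (0, 8, 1, 1, 6)
  "5172385" → prefix "517" already present; 4 new (2, 3, 8, 5)
  "5158116452" → prefix "51" already present; 8 new (5, 8, 1, 1, 6, 4, 5, 2)
  "51803647706" → prefix "51" already present; 9 new (8, 0, 3, 6, 4, 7, 7, 0, 6)
  "5136" → prefix "51" already present; 2 new (3, 6)
  "5166472" → prefix "516" already present; 4 new (6, 4, 7, 2)
Total nodes = 3 + 8 + 5 + 2 + 1 + 3 + 2 + 7 + 3 + 6 + 5 + 4 + 8 + 9 + 2 + 4 = 72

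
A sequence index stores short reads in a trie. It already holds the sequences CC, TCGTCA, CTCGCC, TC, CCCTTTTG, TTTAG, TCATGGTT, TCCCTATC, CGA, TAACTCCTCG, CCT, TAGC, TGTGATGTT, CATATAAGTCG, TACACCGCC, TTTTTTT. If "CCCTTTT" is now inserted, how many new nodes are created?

Every character of "CCCTTTT" already lies on an existing path (it is a prefix of some stored word).
No new nodes are needed: 0.

0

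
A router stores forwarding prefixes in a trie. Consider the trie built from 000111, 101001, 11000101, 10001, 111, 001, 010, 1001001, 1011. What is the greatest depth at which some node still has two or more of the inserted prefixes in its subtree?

Look for the deepest trie node that still has at least two words in its subtree.
"10001" and "1001001" agree on "100" (3 characters) before diverging; nothing deeper is shared.
Longest shared-prefix length: 3

3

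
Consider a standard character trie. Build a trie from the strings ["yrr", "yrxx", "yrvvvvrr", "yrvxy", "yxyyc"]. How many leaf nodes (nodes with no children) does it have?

5

Leaves are exactly the stored words that no other stored word extends.
Those words: "yrr", "yrvvvvrr", "yrvxy", "yrxx", "yxyyc"
Leaf count: 5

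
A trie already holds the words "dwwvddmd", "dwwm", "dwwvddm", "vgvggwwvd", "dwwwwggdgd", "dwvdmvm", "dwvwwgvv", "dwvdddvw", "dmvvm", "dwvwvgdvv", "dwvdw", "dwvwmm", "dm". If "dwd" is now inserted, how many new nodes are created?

Walking "dwd" from the root, the first 2 characters ("dw") follow existing edges; "d" is the first miss.
New nodes needed: |"dwd"| − 2 = 3 − 2 = 1.

1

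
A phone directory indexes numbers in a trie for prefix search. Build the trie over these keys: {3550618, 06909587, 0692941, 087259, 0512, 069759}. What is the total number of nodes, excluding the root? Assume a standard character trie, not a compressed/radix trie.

Trie structure (* marks end of a word):
(root)
├─ 0
│  ├─ 5
│  │  └─ 1
│  │     └─ 2 *
│  ├─ 6
│  │  └─ 9
│  │     ├─ 0
│  │     │  └─ 9
│  │     │     └─ 5
│  │     │        └─ 8
│  │     │           └─ 7 *
│  │     ├─ 2
│  │     │  └─ 9
│  │     │     └─ 4
│  │     │        └─ 1 *
│  │     └─ 7
│  │        └─ 5
│  │           └─ 9 *
│  └─ 8
│     └─ 7
│        └─ 2
│           └─ 5
│              └─ 9 *
└─ 3
   └─ 5
      └─ 5
         └─ 0
            └─ 6
               └─ 1
                  └─ 8 *
Counting every labelled node above: 30.

30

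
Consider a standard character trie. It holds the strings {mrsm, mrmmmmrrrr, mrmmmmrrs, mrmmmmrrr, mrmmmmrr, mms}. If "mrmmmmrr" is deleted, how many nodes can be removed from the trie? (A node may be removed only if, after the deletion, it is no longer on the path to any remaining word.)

0

After clearing the end-marker at "mrmmmmrr", prune upward until reaching a node still needed by another word.
Every node on "mrmmmmrr" is still needed (e.g. by "mrmmmmrrrr"), so nothing is freed.
Nodes removed: 0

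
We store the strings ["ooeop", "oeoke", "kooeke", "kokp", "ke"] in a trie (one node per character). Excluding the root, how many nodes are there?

Count nodes per top-level branch (shared prefixes stored once):
  'k'-branch (ke, kokp, kooeke): 9 nodes
  'o'-branch (oeoke, ooeop): 9 nodes
Sum: 18

18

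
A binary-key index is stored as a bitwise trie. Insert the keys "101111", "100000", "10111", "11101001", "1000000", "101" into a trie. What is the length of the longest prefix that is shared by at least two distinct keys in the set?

Equivalently: take the maximum, over all pairs, of their longest common prefix length.
e.g. "100000" and "1000000" share the prefix "100000" of length 6; no pair shares a longer one.
Longest shared-prefix length: 6

6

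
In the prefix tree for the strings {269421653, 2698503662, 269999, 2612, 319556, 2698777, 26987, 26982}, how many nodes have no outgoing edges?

A leaf is a node with no children — equivalently, the end of a word that is not a proper prefix of any other stored word.
Those words: "2612", "269421653", "26982", "2698503662", "2698777", "269999", "319556"
Leaf count: 7

7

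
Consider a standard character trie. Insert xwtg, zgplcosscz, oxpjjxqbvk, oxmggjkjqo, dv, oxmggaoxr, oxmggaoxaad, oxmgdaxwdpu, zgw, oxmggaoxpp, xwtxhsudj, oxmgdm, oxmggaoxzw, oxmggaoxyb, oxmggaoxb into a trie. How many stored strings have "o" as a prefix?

10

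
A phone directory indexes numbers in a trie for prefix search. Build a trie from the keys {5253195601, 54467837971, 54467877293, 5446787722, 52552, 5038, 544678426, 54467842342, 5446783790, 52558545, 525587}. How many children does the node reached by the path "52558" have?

2

Walk "52558" from the root, arriving at one node.
Distinct next characters after "52558": 5, 7.
That node has 2 child edges.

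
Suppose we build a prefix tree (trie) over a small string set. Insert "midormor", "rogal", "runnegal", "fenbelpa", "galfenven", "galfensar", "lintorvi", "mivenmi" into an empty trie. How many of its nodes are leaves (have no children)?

8

A leaf is a node with no children — equivalently, the end of a word that is not a proper prefix of any other stored word.
Those words: "fenbelpa", "galfensar", "galfenven", "lintorvi", "midormor", "mivenmi", "rogal", "runnegal"
Leaf count: 8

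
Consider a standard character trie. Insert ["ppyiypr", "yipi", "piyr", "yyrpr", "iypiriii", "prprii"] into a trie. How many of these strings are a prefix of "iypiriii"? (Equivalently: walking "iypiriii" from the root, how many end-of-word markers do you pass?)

Check each prefix of "iypiriii" against the stored set — each match is an end-marker on the path.
Prefixes of the query that are stored words: "iypiriii"
Count: 1

1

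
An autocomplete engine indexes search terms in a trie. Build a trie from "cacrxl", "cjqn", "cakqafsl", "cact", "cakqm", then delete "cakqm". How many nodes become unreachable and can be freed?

A node on "cakqm"'s path can go only if nothing else ends at it or branches off below it.
The suffix "m" (1 node) is used only by "cakqm"; the node for "cakq" still has the child "a", so pruning stops there.
Nodes removed: 1

1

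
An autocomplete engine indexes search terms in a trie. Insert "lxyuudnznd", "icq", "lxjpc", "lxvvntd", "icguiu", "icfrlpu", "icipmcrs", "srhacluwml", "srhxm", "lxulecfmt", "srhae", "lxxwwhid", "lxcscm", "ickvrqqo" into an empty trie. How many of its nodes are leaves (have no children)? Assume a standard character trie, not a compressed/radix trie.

A leaf is a node with no children — equivalently, the end of a word that is not a proper prefix of any other stored word.
Those words: "icfrlpu", "icguiu", "icipmcrs", "ickvrqqo", "icq", "lxcscm", "lxjpc", "lxulecfmt", "lxvvntd", "lxxwwhid", "lxyuudnznd", "srhacluwml", "srhae", "srhxm"
Leaf count: 14

14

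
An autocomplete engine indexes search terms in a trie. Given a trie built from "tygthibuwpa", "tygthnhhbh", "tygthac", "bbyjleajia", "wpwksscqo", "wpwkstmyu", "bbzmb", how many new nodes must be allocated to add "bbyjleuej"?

The longest prefix of "bbyjleuej" already in the trie is "bbyjle" (length 6).
Each of the 3 remaining characters creates one node.

3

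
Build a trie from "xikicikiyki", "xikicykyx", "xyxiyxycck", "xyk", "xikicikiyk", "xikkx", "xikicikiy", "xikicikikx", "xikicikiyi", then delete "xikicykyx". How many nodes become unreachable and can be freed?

4

Walk "xikicykyx" from the leaf back toward the root, removing each node that no remaining word uses.
The suffix "ykyx" (4 nodes) is used only by "xikicykyx"; the node for "xikic" still has the child "i", so pruning stops there.
Nodes removed: 4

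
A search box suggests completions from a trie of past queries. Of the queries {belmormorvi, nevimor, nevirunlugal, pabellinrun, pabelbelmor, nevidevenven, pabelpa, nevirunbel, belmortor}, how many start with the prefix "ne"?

4

Traverse to the node for "ne", then collect every word in that subtree.
Words under "ne": nevidevenven, nevimor, nevirunbel, nevirunlugal
Count: 4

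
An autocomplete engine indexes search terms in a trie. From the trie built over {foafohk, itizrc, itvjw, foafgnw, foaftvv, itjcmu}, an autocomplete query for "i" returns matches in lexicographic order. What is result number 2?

Words with prefix "i", in lexicographic order: "itizrc", "itjcmu", "itvjw"
The 2nd is itjcmu.

itjcmu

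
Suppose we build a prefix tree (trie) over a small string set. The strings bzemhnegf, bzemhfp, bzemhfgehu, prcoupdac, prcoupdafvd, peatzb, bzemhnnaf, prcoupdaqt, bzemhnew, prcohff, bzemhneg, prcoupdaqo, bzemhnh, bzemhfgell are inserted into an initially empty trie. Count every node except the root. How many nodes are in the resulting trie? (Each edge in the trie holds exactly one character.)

Trace insertions, counting only characters that open a new branch:
  "bzemhnegf" → 9 new (b, z, e, m, h, n, e, g, f)
  "bzemhfp" → prefix "bzemh" already present; 2 new (f, p)
  "bzemhfgehu" → prefix "bzemhf" already present; 4 new (g, e, h, u)
  "prcoupdac" → 9 new (p, r, c, o, u, p, d, a, c)
  "prcoupdafvd" → prefix "prcoupda" already present; 3 new (f, v, d)
  "peatzb" → prefix "p" already present; 5 new (e, a, t, z, b)
  "bzemhnnaf" → prefix "bzemhn" already present; 3 new (n, a, f)
  "prcoupdaqt" → prefix "prcoupda" already present; 2 new (q, t)
  "bzemhnew" → prefix "bzemhne" already present; 1 new (w)
  "prcohff" → prefix "prco" already present; 3 new (h, f, f)
  "bzemhneg" → prefix "bzemhneg" already present; 0 new (none)
  "prcoupdaqo" → prefix "prcoupdaq" already present; 1 new (o)
  "bzemhnh" → prefix "bzemhn" already present; 1 new (h)
  "bzemhfgell" → prefix "bzemhfge" already present; 2 new (l, l)
Total nodes = 9 + 2 + 4 + 9 + 3 + 5 + 3 + 2 + 1 + 3 + 0 + 1 + 1 + 2 = 45

45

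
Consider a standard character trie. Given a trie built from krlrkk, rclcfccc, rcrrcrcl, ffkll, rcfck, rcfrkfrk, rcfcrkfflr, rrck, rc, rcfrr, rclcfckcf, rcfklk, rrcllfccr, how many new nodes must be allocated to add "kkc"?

2

The longest prefix of "kkc" already in the trie is "k" (length 1).
Each of the 2 remaining characters creates one node.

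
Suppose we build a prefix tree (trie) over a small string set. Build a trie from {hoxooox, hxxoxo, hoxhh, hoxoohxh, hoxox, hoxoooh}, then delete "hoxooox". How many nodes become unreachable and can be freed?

1

After clearing the end-marker at "hoxooox", prune upward until reaching a node still needed by another word.
The suffix "x" (1 node) is used only by "hoxooox"; the node for "hoxooo" still has the child "h", so pruning stops there.
Nodes removed: 1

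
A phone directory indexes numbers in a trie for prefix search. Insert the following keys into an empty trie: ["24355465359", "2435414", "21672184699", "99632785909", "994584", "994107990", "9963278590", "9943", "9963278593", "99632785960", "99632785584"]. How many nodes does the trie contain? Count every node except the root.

52

For each word, the new-node count is its length minus the longest prefix already in the trie:
  "24355465359" → 11 new (2, 4, 3, 5, 5, 4, 6, 5, 3, 5, 9)
  "2435414" → prefix "2435" already present; 3 new (4, 1, 4)
  "21672184699" → prefix "2" already present; 10 new (1, 6, 7, 2, 1, 8, 4, 6, 9, 9)
  "99632785909" → 11 new (9, 9, 6, 3, 2, 7, 8, 5, 9, 0, 9)
  "994584" → prefix "99" already present; 4 new (4, 5, 8, 4)
  "994107990" → prefix "994" already present; 6 new (1, 0, 7, 9, 9, 0)
  "9963278590" → prefix "9963278590" already present; 0 new (none)
  "9943" → prefix "994" already present; 1 new (3)
  "9963278593" → prefix "996327859" already present; 1 new (3)
  "99632785960" → prefix "996327859" already present; 2 new (6, 0)
  "99632785584" → prefix "99632785" already present; 3 new (5, 8, 4)
Total nodes = 11 + 3 + 10 + 11 + 4 + 6 + 0 + 1 + 1 + 2 + 3 = 52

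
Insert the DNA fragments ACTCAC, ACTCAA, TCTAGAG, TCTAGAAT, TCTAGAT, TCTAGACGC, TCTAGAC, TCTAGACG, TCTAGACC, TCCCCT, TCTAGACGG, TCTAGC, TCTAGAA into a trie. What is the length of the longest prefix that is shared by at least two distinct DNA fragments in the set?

The deepest shared node is where two words last agree before diverging.
e.g. "TCTAGACG" and "TCTAGACGC" share the prefix "TCTAGACG" of length 8; no pair shares a longer one.
Longest shared-prefix length: 8

8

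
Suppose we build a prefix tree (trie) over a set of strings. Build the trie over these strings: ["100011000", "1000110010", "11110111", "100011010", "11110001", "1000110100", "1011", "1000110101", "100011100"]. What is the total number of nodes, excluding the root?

For each word, the new-node count is its length minus the longest prefix already in the trie:
  "100011000" → 9 new (1, 0, 0, 0, 1, 1, 0, 0, 0)
  "1000110010" → prefix "10001100" already present; 2 new (1, 0)
  "11110111" → prefix "1" already present; 7 new (1, 1, 1, 0, 1, 1, 1)
  "100011010" → prefix "1000110" already present; 2 new (1, 0)
  "11110001" → prefix "11110" already present; 3 new (0, 0, 1)
  "1000110100" → prefix "100011010" already present; 1 new (0)
  "1011" → prefix "10" already present; 2 new (1, 1)
  "1000110101" → prefix "100011010" already present; 1 new (1)
  "100011100" → prefix "100011" already present; 3 new (1, 0, 0)
Total nodes = 9 + 2 + 7 + 2 + 3 + 1 + 2 + 1 + 3 = 30

30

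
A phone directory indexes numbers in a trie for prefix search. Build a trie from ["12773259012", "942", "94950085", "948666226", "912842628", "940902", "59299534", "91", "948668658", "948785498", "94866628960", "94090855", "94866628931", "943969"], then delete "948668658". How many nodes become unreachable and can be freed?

A node on "948668658"'s path can go only if nothing else ends at it or branches off below it.
The suffix "8658" (4 nodes) is used only by "948668658"; the node for "94866" still has the child "6", so pruning stops there.
Nodes removed: 4

4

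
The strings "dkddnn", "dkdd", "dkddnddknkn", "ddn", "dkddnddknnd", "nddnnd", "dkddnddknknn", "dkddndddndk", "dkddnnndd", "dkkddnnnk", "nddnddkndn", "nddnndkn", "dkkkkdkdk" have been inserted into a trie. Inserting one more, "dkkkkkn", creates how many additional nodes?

2

Walking "dkkkkkn" from the root, the first 5 characters ("dkkkk") follow existing edges; "k" is the first miss.
So 7 − 5 = 2 new nodes.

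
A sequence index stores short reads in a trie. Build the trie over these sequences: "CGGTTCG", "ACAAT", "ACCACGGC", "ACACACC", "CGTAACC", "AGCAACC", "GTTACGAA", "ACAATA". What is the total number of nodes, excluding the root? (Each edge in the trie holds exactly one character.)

42

Insert word by word; a character creates a node only if that edge doesn't already exist:
  "CGGTTCG" → 7 new (C, G, G, T, T, C, G)
  "ACAAT" → 5 new (A, C, A, A, T)
  "ACCACGGC" → prefix "AC" already present; 6 new (C, A, C, G, G, C)
  "ACACACC" → prefix "ACA" already present; 4 new (C, A, C, C)
  "CGTAACC" → prefix "CG" already present; 5 new (T, A, A, C, C)
  "AGCAACC" → prefix "A" already present; 6 new (G, C, A, A, C, C)
  "GTTACGAA" → 8 new (G, T, T, A, C, G, A, A)
  "ACAATA" → prefix "ACAAT" already present; 1 new (A)
Total nodes = 7 + 5 + 6 + 4 + 5 + 6 + 8 + 1 = 42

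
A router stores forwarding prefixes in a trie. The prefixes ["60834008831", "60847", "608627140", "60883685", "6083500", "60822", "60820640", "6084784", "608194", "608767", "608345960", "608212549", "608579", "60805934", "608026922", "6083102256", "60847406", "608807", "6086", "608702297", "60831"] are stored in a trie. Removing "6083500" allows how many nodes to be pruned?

3

Walk "6083500" from the leaf back toward the root, removing each node that no remaining word uses.
The suffix "500" (3 nodes) is used only by "6083500"; the node for "6083" still has the child "4", so pruning stops there.
Nodes removed: 3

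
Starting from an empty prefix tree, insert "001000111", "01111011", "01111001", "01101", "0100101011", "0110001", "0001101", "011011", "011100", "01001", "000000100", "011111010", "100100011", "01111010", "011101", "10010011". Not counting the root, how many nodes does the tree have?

62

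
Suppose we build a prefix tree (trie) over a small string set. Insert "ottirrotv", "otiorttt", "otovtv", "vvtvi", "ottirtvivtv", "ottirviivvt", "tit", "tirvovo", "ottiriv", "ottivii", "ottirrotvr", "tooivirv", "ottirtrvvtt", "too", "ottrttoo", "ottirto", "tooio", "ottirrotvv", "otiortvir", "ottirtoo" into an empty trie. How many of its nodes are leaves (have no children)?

17

Leaves are exactly the stored words that no other stored word extends.
Those words: "otiorttt", "otiortvir", "otovtv", "ottiriv", "ottirrotvr", "ottirrotvv", "ottirtoo", "ottirtrvvtt", "ottirtvivtv", "ottirviivvt", "ottivii", "ottrttoo", "tirvovo", "tit", "tooio", "tooivirv", "vvtvi"
Leaf count: 17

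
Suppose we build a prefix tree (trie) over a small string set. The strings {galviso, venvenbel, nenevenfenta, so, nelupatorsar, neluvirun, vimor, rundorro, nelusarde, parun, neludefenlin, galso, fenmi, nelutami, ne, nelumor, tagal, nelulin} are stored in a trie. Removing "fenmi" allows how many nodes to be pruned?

5

After clearing the end-marker at "fenmi", prune upward until reaching a node still needed by another word.
No other word shares any prefix with "fenmi", so all 5 of its nodes go.
Nodes removed: 5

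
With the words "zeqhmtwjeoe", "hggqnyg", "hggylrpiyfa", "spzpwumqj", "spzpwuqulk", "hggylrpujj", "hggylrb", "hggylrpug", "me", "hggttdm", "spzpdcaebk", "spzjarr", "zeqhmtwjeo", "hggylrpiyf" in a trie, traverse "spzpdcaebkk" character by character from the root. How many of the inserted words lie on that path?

Traverse "spzpdcaebkk" character by character; count nodes along the way that are marked as word ends.
Prefixes of the query that are stored words: "spzpdcaebk"
Count: 1

1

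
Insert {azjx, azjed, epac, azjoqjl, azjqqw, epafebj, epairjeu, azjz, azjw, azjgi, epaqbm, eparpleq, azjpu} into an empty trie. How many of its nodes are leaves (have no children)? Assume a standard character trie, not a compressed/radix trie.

Leaves are exactly the stored words that no other stored word extends.
Those words: "azjed", "azjgi", "azjoqjl", "azjpu", "azjqqw", "azjw", "azjx", "azjz", "epac", "epafebj", "epairjeu", "epaqbm", "eparpleq"
Leaf count: 13

13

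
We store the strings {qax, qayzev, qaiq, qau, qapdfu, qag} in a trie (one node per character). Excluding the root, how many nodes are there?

Trie structure (* marks end of a word):
(root)
└─ q
   └─ a
      ├─ g *
      ├─ i
      │  └─ q *
      ├─ p
      │  └─ d
      │     └─ f
      │        └─ u *
      ├─ u *
      ├─ x *
      └─ y
         └─ z
            └─ e
               └─ v *
Counting every labelled node above: 15.

15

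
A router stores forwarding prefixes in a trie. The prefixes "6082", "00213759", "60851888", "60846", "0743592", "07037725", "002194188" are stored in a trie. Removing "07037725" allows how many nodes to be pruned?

Walk "07037725" from the leaf back toward the root, removing each node that no remaining word uses.
The suffix "037725" (6 nodes) is used only by "07037725"; the node for "07" still has the child "4", so pruning stops there.
Nodes removed: 6

6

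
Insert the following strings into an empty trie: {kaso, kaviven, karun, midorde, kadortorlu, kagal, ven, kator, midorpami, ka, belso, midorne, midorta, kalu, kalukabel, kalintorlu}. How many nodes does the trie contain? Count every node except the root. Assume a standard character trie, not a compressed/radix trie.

For each word, the new-node count is its length minus the longest prefix already in the trie:
  "kaso" → 4 new (k, a, s, o)
  "kaviven" → prefix "ka" already present; 5 new (v, i, v, e, n)
  "karun" → prefix "ka" already present; 3 new (r, u, n)
  "midorde" → 7 new (m, i, d, o, r, d, e)
  "kadortorlu" → prefix "ka" already present; 8 new (d, o, r, t, o, r, l, u)
  "kagal" → prefix "ka" already present; 3 new (g, a, l)
  "ven" → 3 new (v, e, n)
  "kator" → prefix "ka" already present; 3 new (t, o, r)
  "midorpami" → prefix "midor" already present; 4 new (p, a, m, i)
  "ka" → prefix "ka" already present; 0 new (none)
  "belso" → 5 new (b, e, l, s, o)
  "midorne" → prefix "midor" already present; 2 new (n, e)
  "midorta" → prefix "midor" already present; 2 new (t, a)
  "kalu" → prefix "ka" already present; 2 new (l, u)
  "kalukabel" → prefix "kalu" already present; 5 new (k, a, b, e, l)
  "kalintorlu" → prefix "kal" already present; 7 new (i, n, t, o, r, l, u)
Total nodes = 4 + 5 + 3 + 7 + 8 + 3 + 3 + 3 + 4 + 0 + 5 + 2 + 2 + 2 + 5 + 7 = 63

63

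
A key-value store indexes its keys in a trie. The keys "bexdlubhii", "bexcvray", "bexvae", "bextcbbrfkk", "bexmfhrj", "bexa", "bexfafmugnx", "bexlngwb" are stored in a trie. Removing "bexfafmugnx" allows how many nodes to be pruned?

A node on "bexfafmugnx"'s path can go only if nothing else ends at it or branches off below it.
The suffix "fafmugnx" (8 nodes) is used only by "bexfafmugnx"; the node for "bex" still has the child "d", so pruning stops there.
Nodes removed: 8

8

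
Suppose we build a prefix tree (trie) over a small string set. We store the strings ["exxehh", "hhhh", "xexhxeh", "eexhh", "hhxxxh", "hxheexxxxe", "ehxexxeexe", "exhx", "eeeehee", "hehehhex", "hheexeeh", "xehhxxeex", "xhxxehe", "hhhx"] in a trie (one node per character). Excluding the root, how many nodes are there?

Insert word by word; a character creates a node only if that edge doesn't already exist:
  "exxehh" → 6 new (e, x, x, e, h, h)
  "hhhh" → 4 new (h, h, h, h)
  "xexhxeh" → 7 new (x, e, x, h, x, e, h)
  "eexhh" → prefix "e" already present; 4 new (e, x, h, h)
  "hhxxxh" → prefix "hh" already present; 4 new (x, x, x, h)
  "hxheexxxxe" → prefix "h" already present; 9 new (x, h, e, e, x, x, x, x, e)
  "ehxexxeexe" → prefix "e" already present; 9 new (h, x, e, x, x, e, e, x, e)
  "exhx" → prefix "ex" already present; 2 new (h, x)
  "eeeehee" → prefix "ee" already present; 5 new (e, e, h, e, e)
  "hehehhex" → prefix "h" already present; 7 new (e, h, e, h, h, e, x)
  "hheexeeh" → prefix "hh" already present; 6 new (e, e, x, e, e, h)
  "xehhxxeex" → prefix "xe" already present; 7 new (h, h, x, x, e, e, x)
  "xhxxehe" → prefix "x" already present; 6 new (h, x, x, e, h, e)
  "hhhx" → prefix "hhh" already present; 1 new (x)
Total nodes = 6 + 4 + 7 + 4 + 4 + 9 + 9 + 2 + 5 + 7 + 6 + 7 + 6 + 1 = 77

77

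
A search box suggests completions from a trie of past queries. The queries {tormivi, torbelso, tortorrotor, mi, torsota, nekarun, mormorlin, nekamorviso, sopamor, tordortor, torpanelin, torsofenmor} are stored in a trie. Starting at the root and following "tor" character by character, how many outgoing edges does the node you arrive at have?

Walk "tor" from the root, arriving at one node.
Characters that immediately follow "tor" among the stored strings: {b, d, m, p, s, t}.
That node has 6 child edges.

6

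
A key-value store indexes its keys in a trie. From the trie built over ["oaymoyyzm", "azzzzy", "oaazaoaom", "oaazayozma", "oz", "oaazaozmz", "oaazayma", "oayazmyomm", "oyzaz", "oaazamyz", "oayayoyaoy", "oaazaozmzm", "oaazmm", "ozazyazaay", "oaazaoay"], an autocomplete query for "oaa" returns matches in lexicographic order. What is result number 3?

oaazaoay

Words with prefix "oaa", in lexicographic order: "oaazamyz", "oaazaoaom", "oaazaoay", "oaazaozmz", "oaazaozmzm", "oaazayma", "oaazayozma", "oaazmm"
Position 3: oaazaoay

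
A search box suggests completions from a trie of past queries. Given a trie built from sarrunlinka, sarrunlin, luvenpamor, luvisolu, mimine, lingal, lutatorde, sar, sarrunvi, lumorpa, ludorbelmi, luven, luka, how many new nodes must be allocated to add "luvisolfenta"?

5

"luvisol" is already a path in the trie; the remaining "fenta" must be added.
New nodes needed: |"luvisolfenta"| − 7 = 12 − 7 = 5.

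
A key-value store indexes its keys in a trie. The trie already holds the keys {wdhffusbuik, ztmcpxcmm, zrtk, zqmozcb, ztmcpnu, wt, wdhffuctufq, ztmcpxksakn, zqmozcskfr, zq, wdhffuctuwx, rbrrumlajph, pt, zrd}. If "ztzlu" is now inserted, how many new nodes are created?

"zt" is already a path in the trie; the remaining "zlu" must be added.
New nodes needed: |"ztzlu"| − 2 = 5 − 2 = 3.

3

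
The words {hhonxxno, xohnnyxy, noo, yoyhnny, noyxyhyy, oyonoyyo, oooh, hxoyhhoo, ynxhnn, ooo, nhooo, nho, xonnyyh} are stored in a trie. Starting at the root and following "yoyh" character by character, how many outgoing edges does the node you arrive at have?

1

The children of the "yoyh" node are the distinct next characters among strings starting with "yoyh".
Distinct next characters after "yoyh": n.
That node has 1 child edge.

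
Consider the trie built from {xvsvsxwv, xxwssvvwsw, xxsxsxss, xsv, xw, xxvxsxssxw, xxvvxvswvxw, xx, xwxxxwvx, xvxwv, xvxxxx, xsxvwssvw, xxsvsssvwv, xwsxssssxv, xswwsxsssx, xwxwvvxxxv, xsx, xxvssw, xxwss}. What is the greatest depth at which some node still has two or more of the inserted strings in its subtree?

5

Look for the deepest trie node that still has at least two words in its subtree.
"xxwss" and "xxwssvvwsw" agree on "xxwss" (5 characters) before diverging; nothing deeper is shared.
Longest shared-prefix length: 5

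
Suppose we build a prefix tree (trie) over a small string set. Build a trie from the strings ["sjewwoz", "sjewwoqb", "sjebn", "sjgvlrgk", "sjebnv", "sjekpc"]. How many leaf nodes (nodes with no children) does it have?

5

A leaf is a node with no children — equivalently, the end of a word that is not a proper prefix of any other stored word.
Those words: "sjebnv", "sjekpc", "sjewwoqb", "sjewwoz", "sjgvlrgk"
Leaf count: 5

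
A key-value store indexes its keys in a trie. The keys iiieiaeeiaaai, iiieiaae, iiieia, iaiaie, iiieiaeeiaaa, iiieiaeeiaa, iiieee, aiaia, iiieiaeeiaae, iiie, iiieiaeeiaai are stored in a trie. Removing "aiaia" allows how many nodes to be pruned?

5

A node on "aiaia"'s path can go only if nothing else ends at it or branches off below it.
No other word shares any prefix with "aiaia", so all 5 of its nodes go.
Nodes removed: 5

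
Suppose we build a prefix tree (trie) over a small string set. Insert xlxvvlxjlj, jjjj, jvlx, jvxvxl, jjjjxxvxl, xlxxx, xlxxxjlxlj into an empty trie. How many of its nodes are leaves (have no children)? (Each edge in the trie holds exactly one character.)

5

A leaf is a node with no children — equivalently, the end of a word that is not a proper prefix of any other stored word.
Those words: "jjjjxxvxl", "jvlx", "jvxvxl", "xlxvvlxjlj", "xlxxxjlxlj"
Leaf count: 5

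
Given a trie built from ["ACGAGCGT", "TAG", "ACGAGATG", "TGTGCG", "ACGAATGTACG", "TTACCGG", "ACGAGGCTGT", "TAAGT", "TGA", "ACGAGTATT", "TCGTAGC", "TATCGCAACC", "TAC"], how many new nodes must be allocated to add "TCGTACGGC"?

"TCGTA" is already a path in the trie; the remaining "CGGC" must be added.
New nodes needed: |"TCGTACGGC"| − 5 = 9 − 5 = 4.

4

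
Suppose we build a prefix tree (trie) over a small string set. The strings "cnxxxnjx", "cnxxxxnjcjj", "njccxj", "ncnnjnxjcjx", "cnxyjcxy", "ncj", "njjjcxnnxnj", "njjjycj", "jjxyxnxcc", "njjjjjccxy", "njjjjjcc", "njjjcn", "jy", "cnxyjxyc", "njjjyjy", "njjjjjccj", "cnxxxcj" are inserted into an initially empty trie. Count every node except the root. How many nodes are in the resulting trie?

73

Count nodes per top-level branch (shared prefixes stored once):
  'c'-branch (cnxxxcj, cnxxxnjx, cnxxxxnjcjj, cnxyjcxy, cnxyjxyc): 24 nodes
  'j'-branch (jjxyxnxcc, jy): 10 nodes
  'n'-branch (ncj, ncnnjnxjcjx, njccxj, njjjcn, njjjcxnnxnj, njjjjjcc, njjjjjccj, njjjjjccxy, njjjycj, njjjyjy): 39 nodes
Sum: 73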